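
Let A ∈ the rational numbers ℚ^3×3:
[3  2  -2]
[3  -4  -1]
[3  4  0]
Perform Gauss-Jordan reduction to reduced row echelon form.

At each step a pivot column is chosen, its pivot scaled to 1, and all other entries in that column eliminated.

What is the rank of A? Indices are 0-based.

rank = 3

[1] R0 /= 3  ⇒  (1, 2/3, -2/3)
     R1 -= 3·R0  ⇒  (0, -6, 1)
     R2 -= 3·R0  ⇒  (0, 2, 2)
[2] R1 /= -6  ⇒  (0, 1, -1/6)
     R0 -= 2/3·R1  ⇒  (1, 0, -5/9)
     R2 -= 2·R1  ⇒  (0, 0, 7/3)
[3] R2 /= 7/3  ⇒  (0, 0, 1)
     R0 -= -5/9·R2  ⇒  (1, 0, 0)
     R1 -= -1/6·R2  ⇒  (0, 1, 0)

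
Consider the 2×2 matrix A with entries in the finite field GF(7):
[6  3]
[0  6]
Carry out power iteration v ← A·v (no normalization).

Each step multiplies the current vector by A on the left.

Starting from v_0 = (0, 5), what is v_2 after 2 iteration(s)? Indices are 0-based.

v_2 = (5, 5)

v_0 = (0, 5).
v_1 = A·v_0 = (1, 2).
v_2 = A·v_1 = (5, 5).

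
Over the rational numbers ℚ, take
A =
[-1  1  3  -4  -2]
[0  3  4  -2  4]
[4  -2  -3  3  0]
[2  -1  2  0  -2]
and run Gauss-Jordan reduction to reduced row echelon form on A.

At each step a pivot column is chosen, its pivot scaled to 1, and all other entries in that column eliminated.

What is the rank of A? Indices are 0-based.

[1] R0 /= -1  ⇒  (1, -1, -3, 4, 2)
     R2 -= 4·R0  ⇒  (0, 2, 9, -13, -8)
     R3 -= 2·R0  ⇒  (0, 1, 8, -8, -6)
[2] R1 /= 3  ⇒  (0, 1, 4/3, -2/3, 4/3)
     R0 -= -1·R1  ⇒  (1, 0, -5/3, 10/3, 10/3)
     R2 -= 2·R1  ⇒  (0, 0, 19/3, -35/3, -32/3)
     R3 -= 1·R1  ⇒  (0, 0, 20/3, -22/3, -22/3)
[3] R2 /= 19/3  ⇒  (0, 0, 1, -35/19, -32/19)
     R0 -= -5/3·R2  ⇒  (1, 0, 0, 5/19, 10/19)
     R1 -= 4/3·R2  ⇒  (0, 1, 0, 34/19, 68/19)
     R3 -= 20/3·R2  ⇒  (0, 0, 0, 94/19, 74/19)
[4] R3 /= 94/19  ⇒  (0, 0, 0, 1, 37/47)
     R0 -= 5/19·R3  ⇒  (1, 0, 0, 0, 15/47)
     R1 -= 34/19·R3  ⇒  (0, 1, 0, 0, 102/47)
     R2 -= -35/19·R3  ⇒  (0, 0, 1, 0, -11/47)

rank = 4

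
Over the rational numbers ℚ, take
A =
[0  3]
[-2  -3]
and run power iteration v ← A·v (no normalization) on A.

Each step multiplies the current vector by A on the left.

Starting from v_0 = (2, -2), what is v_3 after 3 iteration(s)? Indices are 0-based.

v_0 = (2, -2).
v_1 = A·v_0 = (-6, 2).
v_2 = A·v_1 = (6, 6).
v_3 = A·v_2 = (18, -30).

v_3 = (18, -30)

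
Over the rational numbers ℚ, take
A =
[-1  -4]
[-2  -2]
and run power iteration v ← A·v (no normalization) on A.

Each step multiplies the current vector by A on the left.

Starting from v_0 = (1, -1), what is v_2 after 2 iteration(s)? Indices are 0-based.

v_0 = (1, -1).
v_1 = A·v_0 = (3, 0).
v_2 = A·v_1 = (-3, -6).

v_2 = (-3, -6)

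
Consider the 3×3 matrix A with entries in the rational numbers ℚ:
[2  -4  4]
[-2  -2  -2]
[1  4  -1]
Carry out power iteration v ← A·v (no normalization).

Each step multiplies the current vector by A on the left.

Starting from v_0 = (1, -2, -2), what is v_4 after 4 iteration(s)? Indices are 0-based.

v_4 = (-364, -6, 283)

v_0 = (1, -2, -2).
v_1 = A·v_0 = (2, 6, -5).
v_2 = A·v_1 = (-40, -6, 31).
v_3 = A·v_2 = (68, 30, -95).
v_4 = A·v_3 = (-364, -6, 283).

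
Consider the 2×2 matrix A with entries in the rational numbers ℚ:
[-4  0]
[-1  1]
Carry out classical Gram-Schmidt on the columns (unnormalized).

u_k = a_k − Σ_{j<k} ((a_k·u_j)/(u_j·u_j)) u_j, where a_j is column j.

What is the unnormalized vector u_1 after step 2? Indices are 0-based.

Step 1: u_0 = a_0 = (-4, -1).
Step 2: u_1 = a_1 − (-1/17)·u_0 = (-4/17, 16/17).

u_1 = (-4/17, 16/17)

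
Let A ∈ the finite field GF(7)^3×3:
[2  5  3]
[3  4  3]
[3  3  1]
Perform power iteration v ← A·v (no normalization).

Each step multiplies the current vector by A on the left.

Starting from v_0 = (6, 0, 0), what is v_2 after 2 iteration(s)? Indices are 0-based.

v_2 = (0, 1, 3)

v_0 = (6, 0, 0).
v_1 = A·v_0 = (5, 4, 4).
v_2 = A·v_1 = (0, 1, 3).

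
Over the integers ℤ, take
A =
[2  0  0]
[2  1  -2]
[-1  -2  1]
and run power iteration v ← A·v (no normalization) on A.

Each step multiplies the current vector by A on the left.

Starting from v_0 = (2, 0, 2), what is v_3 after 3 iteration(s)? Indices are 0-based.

v_0 = (2, 0, 2).
v_1 = A·v_0 = (4, 0, 0).
v_2 = A·v_1 = (8, 8, -4).
v_3 = A·v_2 = (16, 32, -28).

v_3 = (16, 32, -28)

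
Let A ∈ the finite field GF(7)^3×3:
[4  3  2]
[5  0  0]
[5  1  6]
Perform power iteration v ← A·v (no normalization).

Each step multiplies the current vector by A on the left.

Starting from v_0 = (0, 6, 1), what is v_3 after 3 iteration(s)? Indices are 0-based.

v_0 = (0, 6, 1).
v_1 = A·v_0 = (6, 0, 5).
v_2 = A·v_1 = (6, 2, 4).
v_3 = A·v_2 = (3, 2, 0).

v_3 = (3, 2, 0)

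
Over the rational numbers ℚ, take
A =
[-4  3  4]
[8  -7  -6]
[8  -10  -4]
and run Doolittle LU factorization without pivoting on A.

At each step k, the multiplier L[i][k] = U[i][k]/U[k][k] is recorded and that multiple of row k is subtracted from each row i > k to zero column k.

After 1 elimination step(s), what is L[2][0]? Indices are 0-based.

[col 0] pivot -4
  R1 -= -2*R0 → (0, -1, 2)  (L[1][0] := -2)
  R2 -= -2*R0 → (0, -4, 4)  (L[2][0] := -2)

L[2][0] = -2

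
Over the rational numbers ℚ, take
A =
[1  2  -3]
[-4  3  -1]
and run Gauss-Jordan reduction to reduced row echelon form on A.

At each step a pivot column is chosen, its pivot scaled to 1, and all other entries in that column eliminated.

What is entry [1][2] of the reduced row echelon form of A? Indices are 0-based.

[1] R0 /= 1  ⇒  (1, 2, -3)
     R1 -= -4·R0  ⇒  (0, 11, -13)
[2] R1 /= 11  ⇒  (0, 1, -13/11)
     R0 -= 2·R1  ⇒  (1, 0, -7/11)

M[1][2] = -13/11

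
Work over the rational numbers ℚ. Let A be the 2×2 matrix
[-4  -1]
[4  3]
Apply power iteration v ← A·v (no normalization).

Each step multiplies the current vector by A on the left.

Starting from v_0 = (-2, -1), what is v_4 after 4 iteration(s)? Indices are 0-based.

v_0 = (-2, -1).
v_1 = A·v_0 = (9, -11).
v_2 = A·v_1 = (-25, 3).
v_3 = A·v_2 = (97, -91).
v_4 = A·v_3 = (-297, 115).

v_4 = (-297, 115)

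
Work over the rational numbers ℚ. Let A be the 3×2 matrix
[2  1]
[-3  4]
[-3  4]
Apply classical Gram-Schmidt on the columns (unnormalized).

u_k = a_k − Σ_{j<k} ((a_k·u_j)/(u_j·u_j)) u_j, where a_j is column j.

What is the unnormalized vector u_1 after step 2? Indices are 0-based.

Step 1: u_0 = a_0 = (2, -3, -3).
Step 2: u_1 = a_1 − (-1)·u_0 = (3, 1, 1).

u_1 = (3, 1, 1)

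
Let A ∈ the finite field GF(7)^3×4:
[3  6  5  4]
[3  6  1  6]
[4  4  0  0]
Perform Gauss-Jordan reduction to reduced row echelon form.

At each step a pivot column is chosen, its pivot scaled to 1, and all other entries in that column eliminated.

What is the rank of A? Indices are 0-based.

rank = 3

step 1: normalize row 0 (÷3) = (1, 2, 4, 6)
  row 1: subtract 3×row0 = (0, 0, 3, 2)
  row 2: subtract 4×row0 = (0, 3, 5, 4)
step 2: exchange rows 1,2
step 2: normalize row 1 (÷3) = (0, 1, 4, 6)
  row 0: subtract 2×row1 = (1, 0, 3, 1)
step 3: normalize row 2 (÷3) = (0, 0, 1, 3)
  row 0: subtract 3×row2 = (1, 0, 0, 6)
  row 1: subtract 4×row2 = (0, 1, 0, 1)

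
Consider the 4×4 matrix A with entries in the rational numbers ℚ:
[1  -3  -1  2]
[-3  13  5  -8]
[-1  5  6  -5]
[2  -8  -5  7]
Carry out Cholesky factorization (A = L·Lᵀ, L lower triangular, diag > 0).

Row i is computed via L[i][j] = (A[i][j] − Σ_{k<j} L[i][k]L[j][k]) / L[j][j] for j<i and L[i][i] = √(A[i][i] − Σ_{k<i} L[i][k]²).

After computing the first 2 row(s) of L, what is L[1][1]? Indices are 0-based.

L[1][1] = 2

Step 1: L[0][0] = √(1) = 1.
  L[1][0] = (-3) / L[0][0] = -3.
Step 2: L[1][1] = √(4) = 2.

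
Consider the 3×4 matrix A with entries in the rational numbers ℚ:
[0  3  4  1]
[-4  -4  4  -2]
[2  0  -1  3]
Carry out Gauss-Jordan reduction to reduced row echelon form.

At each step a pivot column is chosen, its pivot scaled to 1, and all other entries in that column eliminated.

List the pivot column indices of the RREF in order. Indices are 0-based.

[1] R0 <-> R1
[1] R0 /= -4  ⇒  (1, 1, -1, 1/2)
     R2 -= 2·R0  ⇒  (0, -2, 1, 2)
[2] R1 /= 3  ⇒  (0, 1, 4/3, 1/3)
     R0 -= 1·R1  ⇒  (1, 0, -7/3, 1/6)
     R2 -= -2·R1  ⇒  (0, 0, 11/3, 8/3)
[3] R2 /= 11/3  ⇒  (0, 0, 1, 8/11)
     R0 -= -7/3·R2  ⇒  (1, 0, 0, 41/22)
     R1 -= 4/3·R2  ⇒  (0, 1, 0, -7/11)

pivot columns: 0, 1, 2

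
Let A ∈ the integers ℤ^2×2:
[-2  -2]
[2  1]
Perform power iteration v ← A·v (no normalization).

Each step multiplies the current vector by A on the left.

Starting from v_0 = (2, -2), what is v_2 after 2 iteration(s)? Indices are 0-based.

v_0 = (2, -2).
v_1 = A·v_0 = (0, 2).
v_2 = A·v_1 = (-4, 2).

v_2 = (-4, 2)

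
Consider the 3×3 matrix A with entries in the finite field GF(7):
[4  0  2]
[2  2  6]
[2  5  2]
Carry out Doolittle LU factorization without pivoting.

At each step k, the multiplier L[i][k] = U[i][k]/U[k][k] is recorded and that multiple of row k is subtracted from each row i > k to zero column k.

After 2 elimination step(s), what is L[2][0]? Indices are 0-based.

Step 1: pivot at (0,0) is 4.
  row1 ← row1 − (4)·row0  ⇒  L[1][0]=4, U row1=(0, 2, 5)
  row2 ← row2 − (4)·row0  ⇒  L[2][0]=4, U row2=(0, 5, 1)
Step 2: pivot at (1,1) is 2.
  row2 ← row2 − (6)·row1  ⇒  L[2][1]=6, U row2=(0, 0, 6)

L[2][0] = 4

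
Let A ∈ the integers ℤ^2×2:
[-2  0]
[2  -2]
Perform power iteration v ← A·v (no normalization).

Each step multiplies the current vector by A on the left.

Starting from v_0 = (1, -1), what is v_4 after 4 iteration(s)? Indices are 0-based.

v_4 = (16, -80)

v_0 = (1, -1).
v_1 = A·v_0 = (-2, 4).
v_2 = A·v_1 = (4, -12).
v_3 = A·v_2 = (-8, 32).
v_4 = A·v_3 = (16, -80).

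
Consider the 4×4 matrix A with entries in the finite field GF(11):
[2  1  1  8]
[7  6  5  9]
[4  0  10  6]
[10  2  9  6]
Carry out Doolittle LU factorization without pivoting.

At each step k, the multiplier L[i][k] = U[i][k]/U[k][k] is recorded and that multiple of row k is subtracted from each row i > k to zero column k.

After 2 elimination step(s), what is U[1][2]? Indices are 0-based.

k=0: U[0][0]=2
  eliminate (1,0): mult=9, new row 1: (0, 8, 7, 3); set L[1][0]=9
  eliminate (2,0): mult=2, new row 2: (0, 9, 8, 1); set L[2][0]=2
  eliminate (3,0): mult=5, new row 3: (0, 8, 4, 10); set L[3][0]=5
k=1: U[1][1]=8
  eliminate (2,1): mult=8, new row 2: (0, 0, 7, 10); set L[2][1]=8
  eliminate (3,1): mult=1, new row 3: (0, 0, 8, 7); set L[3][1]=1

U[1][2] = 7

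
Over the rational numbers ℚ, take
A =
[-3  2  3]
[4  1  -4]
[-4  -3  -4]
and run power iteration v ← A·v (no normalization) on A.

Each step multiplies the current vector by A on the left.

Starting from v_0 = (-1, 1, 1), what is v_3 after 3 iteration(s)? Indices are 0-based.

v_3 = (218, -155, 73)

v_0 = (-1, 1, 1).
v_1 = A·v_0 = (8, -7, -3).
v_2 = A·v_1 = (-47, 37, 1).
v_3 = A·v_2 = (218, -155, 73).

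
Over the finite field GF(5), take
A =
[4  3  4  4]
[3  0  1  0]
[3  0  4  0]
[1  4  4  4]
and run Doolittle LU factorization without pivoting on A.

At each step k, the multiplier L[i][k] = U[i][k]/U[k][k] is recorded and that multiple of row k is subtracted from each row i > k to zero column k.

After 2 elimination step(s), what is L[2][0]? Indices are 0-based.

L[2][0] = 2

k=0: U[0][0]=4
  eliminate (1,0): mult=2, new row 1: (0, 4, 3, 2); set L[1][0]=2
  eliminate (2,0): mult=2, new row 2: (0, 4, 1, 2); set L[2][0]=2
  eliminate (3,0): mult=4, new row 3: (0, 2, 3, 3); set L[3][0]=4
k=1: U[1][1]=4
  eliminate (2,1): mult=1, new row 2: (0, 0, 3, 0); set L[2][1]=1
  eliminate (3,1): mult=3, new row 3: (0, 0, 4, 2); set L[3][1]=3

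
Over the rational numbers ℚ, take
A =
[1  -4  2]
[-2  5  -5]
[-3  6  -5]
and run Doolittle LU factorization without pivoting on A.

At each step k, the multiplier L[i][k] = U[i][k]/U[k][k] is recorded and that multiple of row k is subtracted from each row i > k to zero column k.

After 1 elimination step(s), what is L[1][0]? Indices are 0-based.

[col 0] pivot 1
  R1 -= -2*R0 → (0, -3, -1)  (L[1][0] := -2)
  R2 -= -3*R0 → (0, -6, 1)  (L[2][0] := -3)

L[1][0] = -2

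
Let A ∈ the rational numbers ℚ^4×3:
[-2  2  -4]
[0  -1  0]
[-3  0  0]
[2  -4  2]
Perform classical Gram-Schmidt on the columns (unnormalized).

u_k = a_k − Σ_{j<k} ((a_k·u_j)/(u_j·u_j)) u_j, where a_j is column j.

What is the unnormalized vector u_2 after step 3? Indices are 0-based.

u_2 = (-476/213, -128/213, 60/71, -206/213)

Step 1: u_0 = a_0 = (-2, 0, -3, 2).
Step 2: u_1 = a_1 − (-12/17)·u_0 = (10/17, -1, -36/17, -44/17).
Step 3: u_2 = a_2 − (12/17)·u_0 − (-128/213)·u_1 = (-476/213, -128/213, 60/71, -206/213).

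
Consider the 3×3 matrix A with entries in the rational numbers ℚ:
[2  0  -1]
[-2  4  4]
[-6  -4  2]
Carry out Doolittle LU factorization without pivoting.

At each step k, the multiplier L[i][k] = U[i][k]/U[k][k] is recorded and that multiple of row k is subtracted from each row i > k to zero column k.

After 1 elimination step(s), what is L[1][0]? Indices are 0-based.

Step 1: pivot at (0,0) is 2.
  row1 ← row1 − (-1)·row0  ⇒  L[1][0]=-1, U row1=(0, 4, 3)
  row2 ← row2 − (-3)·row0  ⇒  L[2][0]=-3, U row2=(0, -4, -1)

L[1][0] = -1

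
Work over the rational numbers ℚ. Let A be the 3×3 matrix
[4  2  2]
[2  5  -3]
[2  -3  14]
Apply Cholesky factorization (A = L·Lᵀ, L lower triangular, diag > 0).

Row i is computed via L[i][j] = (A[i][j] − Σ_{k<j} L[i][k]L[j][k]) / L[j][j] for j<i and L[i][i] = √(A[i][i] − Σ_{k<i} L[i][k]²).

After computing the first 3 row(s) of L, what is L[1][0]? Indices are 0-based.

L[1][0] = 1

Step 1: L[0][0] = √(4) = 2.
  L[1][0] = (2) / L[0][0] = 1.
Step 2: L[1][1] = √(4) = 2.
  L[2][0] = (2) / L[0][0] = 1.
  L[2][1] = (-4) / L[1][1] = -2.
Step 3: L[2][2] = √(9) = 3.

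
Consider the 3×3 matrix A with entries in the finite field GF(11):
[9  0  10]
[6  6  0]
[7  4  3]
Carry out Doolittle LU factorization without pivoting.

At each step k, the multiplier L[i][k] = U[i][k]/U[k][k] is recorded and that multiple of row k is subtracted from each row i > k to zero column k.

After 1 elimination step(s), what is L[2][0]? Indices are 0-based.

L[2][0] = 2

[col 0] pivot 9
  R1 -= 8*R0 → (0, 6, 8)  (L[1][0] := 8)
  R2 -= 2*R0 → (0, 4, 5)  (L[2][0] := 2)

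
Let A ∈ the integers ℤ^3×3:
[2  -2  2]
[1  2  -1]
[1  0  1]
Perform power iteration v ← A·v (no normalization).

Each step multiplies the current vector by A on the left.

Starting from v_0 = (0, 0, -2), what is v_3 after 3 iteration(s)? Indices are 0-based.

v_3 = (-48, -6, -22)

v_0 = (0, 0, -2).
v_1 = A·v_0 = (-4, 2, -2).
v_2 = A·v_1 = (-16, 2, -6).
v_3 = A·v_2 = (-48, -6, -22).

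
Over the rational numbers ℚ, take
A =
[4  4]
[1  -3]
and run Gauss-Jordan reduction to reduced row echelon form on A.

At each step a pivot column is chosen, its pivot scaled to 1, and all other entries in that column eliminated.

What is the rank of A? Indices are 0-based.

rank = 2

pivot(0,0)=4: scale R0 → (1, 1)
  clear (1,0): R1 −= (1)R0 → (0, -4)
pivot(1,1)=-4: scale R1 → (0, 1)
  clear (0,1): R0 −= (1)R1 → (1, 0)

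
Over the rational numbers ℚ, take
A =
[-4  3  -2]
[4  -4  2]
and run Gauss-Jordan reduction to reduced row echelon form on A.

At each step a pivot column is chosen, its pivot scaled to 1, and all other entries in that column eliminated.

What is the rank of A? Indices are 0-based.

step 1: normalize row 0 (÷-4) = (1, -3/4, 1/2)
  row 1: subtract 4×row0 = (0, -1, 0)
step 2: normalize row 1 (÷-1) = (0, 1, 0)
  row 0: subtract -3/4×row1 = (1, 0, 1/2)

rank = 2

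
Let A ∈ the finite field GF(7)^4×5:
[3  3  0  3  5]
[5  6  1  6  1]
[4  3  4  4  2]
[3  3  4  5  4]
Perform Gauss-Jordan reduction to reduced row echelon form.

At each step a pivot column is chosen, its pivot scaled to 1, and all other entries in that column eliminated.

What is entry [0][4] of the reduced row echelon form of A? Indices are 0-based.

step 1: normalize row 0 (÷3) = (1, 1, 0, 1, 4)
  row 1: subtract 5×row0 = (0, 1, 1, 1, 2)
  row 2: subtract 4×row0 = (0, 6, 4, 0, 0)
  row 3: subtract 3×row0 = (0, 0, 4, 2, 6)
step 2: normalize row 1 (÷1) = (0, 1, 1, 1, 2)
  row 0: subtract 1×row1 = (1, 0, 6, 0, 2)
  row 2: subtract 6×row1 = (0, 0, 5, 1, 2)
step 3: normalize row 2 (÷5) = (0, 0, 1, 3, 6)
  row 0: subtract 6×row2 = (1, 0, 0, 3, 1)
  row 1: subtract 1×row2 = (0, 1, 0, 5, 3)
  row 3: subtract 4×row2 = (0, 0, 0, 4, 3)
step 4: normalize row 3 (÷4) = (0, 0, 0, 1, 6)
  row 0: subtract 3×row3 = (1, 0, 0, 0, 4)
  row 1: subtract 5×row3 = (0, 1, 0, 0, 1)
  row 2: subtract 3×row3 = (0, 0, 1, 0, 2)

M[0][4] = 4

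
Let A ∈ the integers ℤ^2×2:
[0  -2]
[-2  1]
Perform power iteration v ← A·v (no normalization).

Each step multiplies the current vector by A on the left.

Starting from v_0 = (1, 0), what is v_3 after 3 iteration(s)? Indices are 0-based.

v_0 = (1, 0).
v_1 = A·v_0 = (0, -2).
v_2 = A·v_1 = (4, -2).
v_3 = A·v_2 = (4, -10).

v_3 = (4, -10)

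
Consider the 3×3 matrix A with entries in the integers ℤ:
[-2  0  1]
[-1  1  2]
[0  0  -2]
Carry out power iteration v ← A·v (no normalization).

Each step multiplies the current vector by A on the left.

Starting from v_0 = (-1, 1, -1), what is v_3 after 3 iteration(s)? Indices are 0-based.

v_3 = (-4, -5, 8)

v_0 = (-1, 1, -1).
v_1 = A·v_0 = (1, 0, 2).
v_2 = A·v_1 = (0, 3, -4).
v_3 = A·v_2 = (-4, -5, 8).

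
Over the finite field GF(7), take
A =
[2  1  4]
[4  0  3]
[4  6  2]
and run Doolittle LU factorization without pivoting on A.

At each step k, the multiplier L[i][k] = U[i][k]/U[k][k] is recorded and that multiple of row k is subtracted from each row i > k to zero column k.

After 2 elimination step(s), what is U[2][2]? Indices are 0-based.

k=0: U[0][0]=2
  eliminate (1,0): mult=2, new row 1: (0, 5, 2); set L[1][0]=2
  eliminate (2,0): mult=2, new row 2: (0, 4, 1); set L[2][0]=2
k=1: U[1][1]=5
  eliminate (2,1): mult=5, new row 2: (0, 0, 5); set L[2][1]=5

U[2][2] = 5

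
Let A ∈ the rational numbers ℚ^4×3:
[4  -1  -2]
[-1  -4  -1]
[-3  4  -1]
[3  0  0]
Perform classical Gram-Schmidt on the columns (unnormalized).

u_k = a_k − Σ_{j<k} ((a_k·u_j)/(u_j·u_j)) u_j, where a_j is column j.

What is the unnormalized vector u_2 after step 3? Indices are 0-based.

u_2 = (-1568/1011, -1031/1011, -1423/1011, 108/337)

Step 1: u_0 = a_0 = (4, -1, -3, 3).
Step 2: u_1 = a_1 − (-12/35)·u_0 = (13/35, -152/35, 104/35, 36/35).
Step 3: u_2 = a_2 − (-4/35)·u_0 − (22/1011)·u_1 = (-1568/1011, -1031/1011, -1423/1011, 108/337).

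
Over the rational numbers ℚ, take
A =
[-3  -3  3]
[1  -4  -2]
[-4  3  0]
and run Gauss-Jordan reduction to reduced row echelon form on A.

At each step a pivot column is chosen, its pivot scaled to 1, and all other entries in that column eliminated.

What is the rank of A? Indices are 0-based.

rank = 3

pivot(0,0)=-3: scale R0 → (1, 1, -1)
  clear (1,0): R1 −= (1)R0 → (0, -5, -1)
  clear (2,0): R2 −= (-4)R0 → (0, 7, -4)
pivot(1,1)=-5: scale R1 → (0, 1, 1/5)
  clear (0,1): R0 −= (1)R1 → (1, 0, -6/5)
  clear (2,1): R2 −= (7)R1 → (0, 0, -27/5)
pivot(2,2)=-27/5: scale R2 → (0, 0, 1)
  clear (0,2): R0 −= (-6/5)R2 → (1, 0, 0)
  clear (1,2): R1 −= (1/5)R2 → (0, 1, 0)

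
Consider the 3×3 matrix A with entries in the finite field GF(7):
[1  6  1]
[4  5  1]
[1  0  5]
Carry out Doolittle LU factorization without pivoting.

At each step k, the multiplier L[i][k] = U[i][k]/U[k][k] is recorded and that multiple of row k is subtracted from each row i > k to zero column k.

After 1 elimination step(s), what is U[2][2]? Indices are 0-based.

k=0: U[0][0]=1
  eliminate (1,0): mult=4, new row 1: (0, 2, 4); set L[1][0]=4
  eliminate (2,0): mult=1, new row 2: (0, 1, 4); set L[2][0]=1

U[2][2] = 4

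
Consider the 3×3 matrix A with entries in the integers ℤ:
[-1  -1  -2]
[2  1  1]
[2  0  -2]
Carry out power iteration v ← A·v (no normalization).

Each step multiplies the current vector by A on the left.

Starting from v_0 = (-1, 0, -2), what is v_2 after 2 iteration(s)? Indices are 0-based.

v_2 = (-5, 8, 6)

v_0 = (-1, 0, -2).
v_1 = A·v_0 = (5, -4, 2).
v_2 = A·v_1 = (-5, 8, 6).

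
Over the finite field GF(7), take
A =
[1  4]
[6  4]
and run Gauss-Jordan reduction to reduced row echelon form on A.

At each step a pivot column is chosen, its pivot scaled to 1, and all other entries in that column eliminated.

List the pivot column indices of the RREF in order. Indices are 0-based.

pivot columns: 0, 1

step 1: normalize row 0 (÷1) = (1, 4)
  row 1: subtract 6×row0 = (0, 1)
step 2: normalize row 1 (÷1) = (0, 1)
  row 0: subtract 4×row1 = (1, 0)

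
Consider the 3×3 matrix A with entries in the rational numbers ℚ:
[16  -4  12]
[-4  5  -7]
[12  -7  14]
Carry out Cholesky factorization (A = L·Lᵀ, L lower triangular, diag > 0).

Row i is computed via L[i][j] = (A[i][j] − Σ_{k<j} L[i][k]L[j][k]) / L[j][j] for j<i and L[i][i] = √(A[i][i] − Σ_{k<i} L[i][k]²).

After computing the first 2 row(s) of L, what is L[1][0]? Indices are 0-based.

Step 1: L[0][0] = √(16) = 4.
  L[1][0] = (-4) / L[0][0] = -1.
Step 2: L[1][1] = √(4) = 2.

L[1][0] = -1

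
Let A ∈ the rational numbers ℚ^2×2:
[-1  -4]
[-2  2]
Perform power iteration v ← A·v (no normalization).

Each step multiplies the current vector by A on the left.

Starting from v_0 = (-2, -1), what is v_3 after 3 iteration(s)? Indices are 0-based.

v_3 = (46, 12)

v_0 = (-2, -1).
v_1 = A·v_0 = (6, 2).
v_2 = A·v_1 = (-14, -8).
v_3 = A·v_2 = (46, 12).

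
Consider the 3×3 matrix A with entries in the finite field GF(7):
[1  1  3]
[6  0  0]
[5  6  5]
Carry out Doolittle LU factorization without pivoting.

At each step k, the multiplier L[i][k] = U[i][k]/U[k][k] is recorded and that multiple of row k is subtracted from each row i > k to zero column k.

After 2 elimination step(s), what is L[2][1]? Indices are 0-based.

L[2][1] = 1

k=0: U[0][0]=1
  eliminate (1,0): mult=6, new row 1: (0, 1, 3); set L[1][0]=6
  eliminate (2,0): mult=5, new row 2: (0, 1, 4); set L[2][0]=5
k=1: U[1][1]=1
  eliminate (2,1): mult=1, new row 2: (0, 0, 1); set L[2][1]=1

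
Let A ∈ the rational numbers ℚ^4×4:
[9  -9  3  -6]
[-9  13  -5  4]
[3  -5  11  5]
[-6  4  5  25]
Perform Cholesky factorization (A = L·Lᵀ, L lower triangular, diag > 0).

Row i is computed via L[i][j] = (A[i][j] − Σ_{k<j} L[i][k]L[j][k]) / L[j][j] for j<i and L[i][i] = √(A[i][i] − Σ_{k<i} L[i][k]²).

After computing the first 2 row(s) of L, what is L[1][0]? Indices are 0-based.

Step 1: L[0][0] = √(9) = 3.
  L[1][0] = (-9) / L[0][0] = -3.
Step 2: L[1][1] = √(4) = 2.

L[1][0] = -3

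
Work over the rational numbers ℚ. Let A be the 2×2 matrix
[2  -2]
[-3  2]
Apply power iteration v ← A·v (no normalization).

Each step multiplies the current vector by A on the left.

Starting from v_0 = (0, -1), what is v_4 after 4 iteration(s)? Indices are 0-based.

v_4 = (160, -196)

v_0 = (0, -1).
v_1 = A·v_0 = (2, -2).
v_2 = A·v_1 = (8, -10).
v_3 = A·v_2 = (36, -44).
v_4 = A·v_3 = (160, -196).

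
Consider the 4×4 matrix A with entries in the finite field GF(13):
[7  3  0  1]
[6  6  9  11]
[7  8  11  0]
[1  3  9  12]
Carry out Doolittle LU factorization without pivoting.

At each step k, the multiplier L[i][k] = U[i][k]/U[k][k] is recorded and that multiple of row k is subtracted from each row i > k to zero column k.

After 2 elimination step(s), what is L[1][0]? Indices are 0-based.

[col 0] pivot 7
  R1 -= 12*R0 → (0, 9, 9, 12)  (L[1][0] := 12)
  R2 -= 1*R0 → (0, 5, 11, 12)  (L[2][0] := 1)
  R3 -= 2*R0 → (0, 10, 9, 10)  (L[3][0] := 2)
[col 1] pivot 9
  R2 -= 2*R1 → (0, 0, 6, 1)  (L[2][1] := 2)
  R3 -= 4*R1 → (0, 0, 12, 1)  (L[3][1] := 4)

L[1][0] = 12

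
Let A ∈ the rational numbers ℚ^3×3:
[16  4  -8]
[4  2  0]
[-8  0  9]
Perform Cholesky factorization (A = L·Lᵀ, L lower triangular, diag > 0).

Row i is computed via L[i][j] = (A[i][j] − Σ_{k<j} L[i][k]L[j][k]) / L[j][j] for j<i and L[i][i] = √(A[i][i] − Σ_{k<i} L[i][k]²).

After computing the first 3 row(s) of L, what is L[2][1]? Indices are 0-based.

L[2][1] = 2

Step 1: L[0][0] = √(16) = 4.
  L[1][0] = (4) / L[0][0] = 1.
Step 2: L[1][1] = √(1) = 1.
  L[2][0] = (-8) / L[0][0] = -2.
  L[2][1] = (2) / L[1][1] = 2.
Step 3: L[2][2] = √(1) = 1.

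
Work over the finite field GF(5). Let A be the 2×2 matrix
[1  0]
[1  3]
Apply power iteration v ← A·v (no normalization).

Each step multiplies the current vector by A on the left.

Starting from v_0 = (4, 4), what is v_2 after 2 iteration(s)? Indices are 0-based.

v_2 = (4, 2)

v_0 = (4, 4).
v_1 = A·v_0 = (4, 1).
v_2 = A·v_1 = (4, 2).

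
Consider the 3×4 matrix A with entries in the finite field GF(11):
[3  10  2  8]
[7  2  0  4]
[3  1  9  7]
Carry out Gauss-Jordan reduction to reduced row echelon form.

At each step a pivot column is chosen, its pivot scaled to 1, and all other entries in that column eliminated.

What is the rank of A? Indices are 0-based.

step 1: normalize row 0 (÷3) = (1, 7, 8, 10)
  row 1: subtract 7×row0 = (0, 8, 10, 0)
  row 2: subtract 3×row0 = (0, 2, 7, 10)
step 2: normalize row 1 (÷8) = (0, 1, 4, 0)
  row 0: subtract 7×row1 = (1, 0, 2, 10)
  row 2: subtract 2×row1 = (0, 0, 10, 10)
step 3: normalize row 2 (÷10) = (0, 0, 1, 1)
  row 0: subtract 2×row2 = (1, 0, 0, 8)
  row 1: subtract 4×row2 = (0, 1, 0, 7)

rank = 3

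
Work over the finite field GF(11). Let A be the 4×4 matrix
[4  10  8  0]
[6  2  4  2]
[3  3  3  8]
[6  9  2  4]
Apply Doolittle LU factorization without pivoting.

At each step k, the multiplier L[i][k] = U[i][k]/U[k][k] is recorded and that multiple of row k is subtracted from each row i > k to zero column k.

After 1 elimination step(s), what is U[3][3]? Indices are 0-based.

k=0: U[0][0]=4
  eliminate (1,0): mult=7, new row 1: (0, 9, 3, 2); set L[1][0]=7
  eliminate (2,0): mult=9, new row 2: (0, 1, 8, 8); set L[2][0]=9
  eliminate (3,0): mult=7, new row 3: (0, 5, 1, 4); set L[3][0]=7

U[3][3] = 4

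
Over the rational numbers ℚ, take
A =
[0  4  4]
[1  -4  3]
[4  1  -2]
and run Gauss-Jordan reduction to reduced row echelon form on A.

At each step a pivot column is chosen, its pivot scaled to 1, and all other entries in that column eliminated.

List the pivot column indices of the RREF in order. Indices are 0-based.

pivot(0,0): swap R0↔R1
pivot(0,0)=1: scale R0 → (1, -4, 3)
  clear (2,0): R2 −= (4)R0 → (0, 17, -14)
pivot(1,1)=4: scale R1 → (0, 1, 1)
  clear (0,1): R0 −= (-4)R1 → (1, 0, 7)
  clear (2,1): R2 −= (17)R1 → (0, 0, -31)
pivot(2,2)=-31: scale R2 → (0, 0, 1)
  clear (0,2): R0 −= (7)R2 → (1, 0, 0)
  clear (1,2): R1 −= (1)R2 → (0, 1, 0)

pivot columns: 0, 1, 2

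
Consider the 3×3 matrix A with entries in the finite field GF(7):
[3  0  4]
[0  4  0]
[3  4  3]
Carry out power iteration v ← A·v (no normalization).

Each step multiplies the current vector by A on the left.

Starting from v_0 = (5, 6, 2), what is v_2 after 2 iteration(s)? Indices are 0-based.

v_2 = (4, 5, 6)

v_0 = (5, 6, 2).
v_1 = A·v_0 = (2, 3, 3).
v_2 = A·v_1 = (4, 5, 6).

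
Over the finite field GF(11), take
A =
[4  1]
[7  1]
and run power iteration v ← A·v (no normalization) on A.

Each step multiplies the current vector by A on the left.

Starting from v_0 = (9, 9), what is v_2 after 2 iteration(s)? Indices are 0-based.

v_0 = (9, 9).
v_1 = A·v_0 = (1, 6).
v_2 = A·v_1 = (10, 2).

v_2 = (10, 2)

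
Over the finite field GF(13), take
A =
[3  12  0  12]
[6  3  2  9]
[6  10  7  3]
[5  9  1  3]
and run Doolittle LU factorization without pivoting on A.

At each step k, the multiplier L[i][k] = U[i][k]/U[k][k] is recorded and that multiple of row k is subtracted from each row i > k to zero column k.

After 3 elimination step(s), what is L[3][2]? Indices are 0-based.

[col 0] pivot 3
  R1 -= 2*R0 → (0, 5, 2, 11)  (L[1][0] := 2)
  R2 -= 2*R0 → (0, 12, 7, 5)  (L[2][0] := 2)
  R3 -= 6*R0 → (0, 2, 1, 9)  (L[3][0] := 6)
[col 1] pivot 5
  R2 -= 5*R1 → (0, 0, 10, 2)  (L[2][1] := 5)
  R3 -= 3*R1 → (0, 0, 8, 2)  (L[3][1] := 3)
[col 2] pivot 10
  R3 -= 6*R2 → (0, 0, 0, 3)  (L[3][2] := 6)

L[3][2] = 6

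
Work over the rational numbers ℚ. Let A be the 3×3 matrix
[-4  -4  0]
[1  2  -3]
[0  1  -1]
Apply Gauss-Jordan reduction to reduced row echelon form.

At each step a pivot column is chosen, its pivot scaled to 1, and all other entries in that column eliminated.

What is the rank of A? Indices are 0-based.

pivot(0,0)=-4: scale R0 → (1, 1, 0)
  clear (1,0): R1 −= (1)R0 → (0, 1, -3)
pivot(1,1)=1: scale R1 → (0, 1, -3)
  clear (0,1): R0 −= (1)R1 → (1, 0, 3)
  clear (2,1): R2 −= (1)R1 → (0, 0, 2)
pivot(2,2)=2: scale R2 → (0, 0, 1)
  clear (0,2): R0 −= (3)R2 → (1, 0, 0)
  clear (1,2): R1 −= (-3)R2 → (0, 1, 0)

rank = 3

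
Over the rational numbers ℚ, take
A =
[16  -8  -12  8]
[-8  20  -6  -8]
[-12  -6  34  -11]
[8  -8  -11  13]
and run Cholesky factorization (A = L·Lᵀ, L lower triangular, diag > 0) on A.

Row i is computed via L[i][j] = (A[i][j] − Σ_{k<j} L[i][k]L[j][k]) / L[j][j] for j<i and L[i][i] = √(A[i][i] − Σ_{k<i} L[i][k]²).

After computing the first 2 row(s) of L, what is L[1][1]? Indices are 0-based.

L[1][1] = 4

Step 1: L[0][0] = √(16) = 4.
  L[1][0] = (-8) / L[0][0] = -2.
Step 2: L[1][1] = √(16) = 4.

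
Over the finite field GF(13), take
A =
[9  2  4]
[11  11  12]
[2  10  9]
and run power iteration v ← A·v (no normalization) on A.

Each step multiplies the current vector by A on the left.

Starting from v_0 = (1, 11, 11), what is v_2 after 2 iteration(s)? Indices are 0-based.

v_2 = (6, 8, 9)

v_0 = (1, 11, 11).
v_1 = A·v_0 = (10, 4, 3).
v_2 = A·v_1 = (6, 8, 9).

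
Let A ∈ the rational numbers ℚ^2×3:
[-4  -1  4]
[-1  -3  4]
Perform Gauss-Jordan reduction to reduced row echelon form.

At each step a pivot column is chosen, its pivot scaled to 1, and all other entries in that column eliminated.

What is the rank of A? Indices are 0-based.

[1] R0 /= -4  ⇒  (1, 1/4, -1)
     R1 -= -1·R0  ⇒  (0, -11/4, 3)
[2] R1 /= -11/4  ⇒  (0, 1, -12/11)
     R0 -= 1/4·R1  ⇒  (1, 0, -8/11)

rank = 2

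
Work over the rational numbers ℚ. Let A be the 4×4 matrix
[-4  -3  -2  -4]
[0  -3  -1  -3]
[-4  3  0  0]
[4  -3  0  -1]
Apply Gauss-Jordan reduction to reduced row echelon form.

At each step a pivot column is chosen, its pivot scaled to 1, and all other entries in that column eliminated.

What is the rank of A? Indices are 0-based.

step 1: normalize row 0 (÷-4) = (1, 3/4, 1/2, 1)
  row 2: subtract -4×row0 = (0, 6, 2, 4)
  row 3: subtract 4×row0 = (0, -6, -2, -5)
step 2: normalize row 1 (÷-3) = (0, 1, 1/3, 1)
  row 0: subtract 3/4×row1 = (1, 0, 1/4, 1/4)
  row 2: subtract 6×row1 = (0, 0, 0, -2)
  row 3: subtract -6×row1 = (0, 0, 0, 1)
skip col 2 (zero from row 2)
step 3: normalize row 2 (÷-2) = (0, 0, 0, 1)
  row 0: subtract 1/4×row2 = (1, 0, 1/4, 0)
  row 1: subtract 1×row2 = (0, 1, 1/3, 0)
  row 3: subtract 1×row2 = (0, 0, 0, 0)

rank = 3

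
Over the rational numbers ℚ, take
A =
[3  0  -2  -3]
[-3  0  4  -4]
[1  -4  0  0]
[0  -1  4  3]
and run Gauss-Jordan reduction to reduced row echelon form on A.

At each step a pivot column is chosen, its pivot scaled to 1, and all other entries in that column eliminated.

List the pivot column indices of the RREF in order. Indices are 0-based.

pivot(0,0)=3: scale R0 → (1, 0, -2/3, -1)
  clear (1,0): R1 −= (-3)R0 → (0, 0, 2, -7)
  clear (2,0): R2 −= (1)R0 → (0, -4, 2/3, 1)
pivot(1,1): swap R1↔R2
pivot(1,1)=-4: scale R1 → (0, 1, -1/6, -1/4)
  clear (3,1): R3 −= (-1)R1 → (0, 0, 23/6, 11/4)
pivot(2,2)=2: scale R2 → (0, 0, 1, -7/2)
  clear (0,2): R0 −= (-2/3)R2 → (1, 0, 0, -10/3)
  clear (1,2): R1 −= (-1/6)R2 → (0, 1, 0, -5/6)
  clear (3,2): R3 −= (23/6)R2 → (0, 0, 0, 97/6)
pivot(3,3)=97/6: scale R3 → (0, 0, 0, 1)
  clear (0,3): R0 −= (-10/3)R3 → (1, 0, 0, 0)
  clear (1,3): R1 −= (-5/6)R3 → (0, 1, 0, 0)
  clear (2,3): R2 −= (-7/2)R3 → (0, 0, 1, 0)

pivot columns: 0, 1, 2, 3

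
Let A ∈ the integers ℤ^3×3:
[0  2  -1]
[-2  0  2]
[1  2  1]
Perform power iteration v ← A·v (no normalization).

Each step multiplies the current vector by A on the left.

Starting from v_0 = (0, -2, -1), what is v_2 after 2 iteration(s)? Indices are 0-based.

v_2 = (1, -4, -12)

v_0 = (0, -2, -1).
v_1 = A·v_0 = (-3, -2, -5).
v_2 = A·v_1 = (1, -4, -12).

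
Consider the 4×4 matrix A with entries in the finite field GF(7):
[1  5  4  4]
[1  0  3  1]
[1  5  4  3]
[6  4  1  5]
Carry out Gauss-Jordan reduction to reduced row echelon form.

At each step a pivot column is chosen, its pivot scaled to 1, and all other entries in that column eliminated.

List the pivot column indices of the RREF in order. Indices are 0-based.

step 1: normalize row 0 (÷1) = (1, 5, 4, 4)
  row 1: subtract 1×row0 = (0, 2, 6, 4)
  row 2: subtract 1×row0 = (0, 0, 0, 6)
  row 3: subtract 6×row0 = (0, 2, 5, 2)
step 2: normalize row 1 (÷2) = (0, 1, 3, 2)
  row 0: subtract 5×row1 = (1, 0, 3, 1)
  row 3: subtract 2×row1 = (0, 0, 6, 5)
step 3: exchange rows 2,3
step 3: normalize row 2 (÷6) = (0, 0, 1, 2)
  row 0: subtract 3×row2 = (1, 0, 0, 2)
  row 1: subtract 3×row2 = (0, 1, 0, 3)
step 4: normalize row 3 (÷6) = (0, 0, 0, 1)
  row 0: subtract 2×row3 = (1, 0, 0, 0)
  row 1: subtract 3×row3 = (0, 1, 0, 0)
  row 2: subtract 2×row3 = (0, 0, 1, 0)

pivot columns: 0, 1, 2, 3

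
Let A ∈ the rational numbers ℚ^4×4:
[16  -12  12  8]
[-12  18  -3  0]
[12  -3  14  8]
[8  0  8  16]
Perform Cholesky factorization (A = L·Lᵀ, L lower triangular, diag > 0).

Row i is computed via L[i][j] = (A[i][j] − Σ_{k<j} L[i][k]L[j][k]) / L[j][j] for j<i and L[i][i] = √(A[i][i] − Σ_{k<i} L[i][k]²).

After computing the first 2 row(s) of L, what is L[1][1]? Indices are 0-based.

Step 1: L[0][0] = √(16) = 4.
  L[1][0] = (-12) / L[0][0] = -3.
Step 2: L[1][1] = √(9) = 3.

L[1][1] = 3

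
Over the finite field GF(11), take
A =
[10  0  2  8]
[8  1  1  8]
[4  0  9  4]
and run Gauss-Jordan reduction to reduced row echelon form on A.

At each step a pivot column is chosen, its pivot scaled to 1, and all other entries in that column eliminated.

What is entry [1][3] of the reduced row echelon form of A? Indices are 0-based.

pivot(0,0)=10: scale R0 → (1, 0, 9, 3)
  clear (1,0): R1 −= (8)R0 → (0, 1, 6, 6)
  clear (2,0): R2 −= (4)R0 → (0, 0, 6, 3)
pivot(1,1)=1: scale R1 → (0, 1, 6, 6)
pivot(2,2)=6: scale R2 → (0, 0, 1, 6)
  clear (0,2): R0 −= (9)R2 → (1, 0, 0, 4)
  clear (1,2): R1 −= (6)R2 → (0, 1, 0, 3)

M[1][3] = 3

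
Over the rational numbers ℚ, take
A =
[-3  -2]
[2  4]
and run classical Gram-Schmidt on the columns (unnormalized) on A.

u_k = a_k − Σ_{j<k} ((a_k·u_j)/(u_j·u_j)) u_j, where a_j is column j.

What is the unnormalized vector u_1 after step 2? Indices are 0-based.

Step 1: u_0 = a_0 = (-3, 2).
Step 2: u_1 = a_1 − (14/13)·u_0 = (16/13, 24/13).

u_1 = (16/13, 24/13)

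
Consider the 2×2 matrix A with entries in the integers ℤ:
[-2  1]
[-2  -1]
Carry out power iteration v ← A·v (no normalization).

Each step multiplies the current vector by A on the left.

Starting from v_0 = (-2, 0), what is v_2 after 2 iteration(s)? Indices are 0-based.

v_0 = (-2, 0).
v_1 = A·v_0 = (4, 4).
v_2 = A·v_1 = (-4, -12).

v_2 = (-4, -12)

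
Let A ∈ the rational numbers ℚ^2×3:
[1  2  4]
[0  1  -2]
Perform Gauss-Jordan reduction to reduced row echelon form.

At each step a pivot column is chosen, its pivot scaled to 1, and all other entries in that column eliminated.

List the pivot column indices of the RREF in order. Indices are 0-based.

pivot columns: 0, 1

pivot(0,0)=1: scale R0 → (1, 2, 4)
pivot(1,1)=1: scale R1 → (0, 1, -2)
  clear (0,1): R0 −= (2)R1 → (1, 0, 8)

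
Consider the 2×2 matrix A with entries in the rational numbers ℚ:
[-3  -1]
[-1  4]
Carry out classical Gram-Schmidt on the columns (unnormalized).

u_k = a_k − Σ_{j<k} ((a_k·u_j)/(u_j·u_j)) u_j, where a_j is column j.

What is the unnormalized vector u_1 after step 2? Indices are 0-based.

u_1 = (-13/10, 39/10)

Step 1: u_0 = a_0 = (-3, -1).
Step 2: u_1 = a_1 − (-1/10)·u_0 = (-13/10, 39/10).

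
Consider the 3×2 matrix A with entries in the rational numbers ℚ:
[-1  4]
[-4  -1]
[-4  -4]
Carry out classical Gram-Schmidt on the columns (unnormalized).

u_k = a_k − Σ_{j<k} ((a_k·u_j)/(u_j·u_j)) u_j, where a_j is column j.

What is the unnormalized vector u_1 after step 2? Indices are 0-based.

u_1 = (148/33, 31/33, -68/33)

Step 1: u_0 = a_0 = (-1, -4, -4).
Step 2: u_1 = a_1 − (16/33)·u_0 = (148/33, 31/33, -68/33).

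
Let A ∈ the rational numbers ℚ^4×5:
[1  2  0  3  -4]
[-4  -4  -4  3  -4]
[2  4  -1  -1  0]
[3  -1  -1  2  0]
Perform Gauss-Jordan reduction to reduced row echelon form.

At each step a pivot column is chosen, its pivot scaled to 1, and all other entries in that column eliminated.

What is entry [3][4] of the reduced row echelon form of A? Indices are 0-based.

M[3][4] = -348/301

[1] R0 /= 1  ⇒  (1, 2, 0, 3, -4)
     R1 -= -4·R0  ⇒  (0, 4, -4, 15, -20)
     R2 -= 2·R0  ⇒  (0, 0, -1, -7, 8)
     R3 -= 3·R0  ⇒  (0, -7, -1, -7, 12)
[2] R1 /= 4  ⇒  (0, 1, -1, 15/4, -5)
     R0 -= 2·R1  ⇒  (1, 0, 2, -9/2, 6)
     R3 -= -7·R1  ⇒  (0, 0, -8, 77/4, -23)
[3] R2 /= -1  ⇒  (0, 0, 1, 7, -8)
     R0 -= 2·R2  ⇒  (1, 0, 0, -37/2, 22)
     R1 -= -1·R2  ⇒  (0, 1, 0, 43/4, -13)
     R3 -= -8·R2  ⇒  (0, 0, 0, 301/4, -87)
[4] R3 /= 301/4  ⇒  (0, 0, 0, 1, -348/301)
     R0 -= -37/2·R3  ⇒  (1, 0, 0, 0, 184/301)
     R1 -= 43/4·R3  ⇒  (0, 1, 0, 0, -4/7)
     R2 -= 7·R3  ⇒  (0, 0, 1, 0, 4/43)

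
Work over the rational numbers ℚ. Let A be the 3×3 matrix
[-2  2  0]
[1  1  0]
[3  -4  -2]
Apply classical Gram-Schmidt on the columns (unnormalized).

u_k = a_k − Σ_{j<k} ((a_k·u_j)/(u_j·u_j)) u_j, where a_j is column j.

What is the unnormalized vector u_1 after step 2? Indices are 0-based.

Step 1: u_0 = a_0 = (-2, 1, 3).
Step 2: u_1 = a_1 − (-15/14)·u_0 = (-1/7, 29/14, -11/14).

u_1 = (-1/7, 29/14, -11/14)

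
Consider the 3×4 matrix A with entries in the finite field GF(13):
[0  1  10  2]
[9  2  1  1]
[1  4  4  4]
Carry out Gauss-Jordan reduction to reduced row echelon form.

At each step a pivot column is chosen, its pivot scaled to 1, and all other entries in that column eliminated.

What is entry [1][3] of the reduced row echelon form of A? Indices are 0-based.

M[1][3] = 12

step 1: exchange rows 0,1
step 1: normalize row 0 (÷9) = (1, 6, 3, 3)
  row 2: subtract 1×row0 = (0, 11, 1, 1)
step 2: normalize row 1 (÷1) = (0, 1, 10, 2)
  row 0: subtract 6×row1 = (1, 0, 8, 4)
  row 2: subtract 11×row1 = (0, 0, 8, 5)
step 3: normalize row 2 (÷8) = (0, 0, 1, 12)
  row 0: subtract 8×row2 = (1, 0, 0, 12)
  row 1: subtract 10×row2 = (0, 1, 0, 12)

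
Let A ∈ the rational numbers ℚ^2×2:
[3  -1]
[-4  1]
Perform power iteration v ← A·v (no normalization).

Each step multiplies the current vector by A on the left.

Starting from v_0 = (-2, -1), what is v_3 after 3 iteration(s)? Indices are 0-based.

v_0 = (-2, -1).
v_1 = A·v_0 = (-5, 7).
v_2 = A·v_1 = (-22, 27).
v_3 = A·v_2 = (-93, 115).

v_3 = (-93, 115)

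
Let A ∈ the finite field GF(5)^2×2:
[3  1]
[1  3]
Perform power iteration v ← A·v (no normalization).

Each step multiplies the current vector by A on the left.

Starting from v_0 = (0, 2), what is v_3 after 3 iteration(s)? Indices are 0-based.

v_3 = (1, 2)

v_0 = (0, 2).
v_1 = A·v_0 = (2, 1).
v_2 = A·v_1 = (2, 0).
v_3 = A·v_2 = (1, 2).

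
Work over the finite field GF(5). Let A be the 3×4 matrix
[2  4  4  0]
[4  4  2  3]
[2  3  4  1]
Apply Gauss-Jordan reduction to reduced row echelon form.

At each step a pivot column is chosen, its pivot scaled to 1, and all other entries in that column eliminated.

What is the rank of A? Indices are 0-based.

rank = 3

[1] R0 /= 2  ⇒  (1, 2, 2, 0)
     R1 -= 4·R0  ⇒  (0, 1, 4, 3)
     R2 -= 2·R0  ⇒  (0, 4, 0, 1)
[2] R1 /= 1  ⇒  (0, 1, 4, 3)
     R0 -= 2·R1  ⇒  (1, 0, 4, 4)
     R2 -= 4·R1  ⇒  (0, 0, 4, 4)
[3] R2 /= 4  ⇒  (0, 0, 1, 1)
     R0 -= 4·R2  ⇒  (1, 0, 0, 0)
     R1 -= 4·R2  ⇒  (0, 1, 0, 4)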